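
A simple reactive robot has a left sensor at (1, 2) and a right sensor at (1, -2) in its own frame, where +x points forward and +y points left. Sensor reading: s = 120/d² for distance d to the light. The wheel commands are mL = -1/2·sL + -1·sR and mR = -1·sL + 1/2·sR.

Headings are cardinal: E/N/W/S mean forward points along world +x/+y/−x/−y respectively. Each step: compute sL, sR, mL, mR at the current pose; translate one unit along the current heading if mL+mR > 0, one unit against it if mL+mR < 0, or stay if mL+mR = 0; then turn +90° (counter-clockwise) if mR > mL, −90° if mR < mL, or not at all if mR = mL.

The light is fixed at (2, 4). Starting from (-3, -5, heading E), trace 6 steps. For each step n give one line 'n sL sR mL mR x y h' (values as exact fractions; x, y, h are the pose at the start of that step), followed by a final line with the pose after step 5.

n=0: pose=(-3,-5,E); sL=24/13, sR=120/137; mL=-3204/1781, mR=-2508/1781; mL+mR=-5712/1781 → advance -1; mR−mL=696/1781 → turn +1·90°
n=1: pose=(-4,-5,N); sL=15/16, sR=3/2; mL=-63/32, mR=-3/16; mL+mR=-69/32 → advance -1; mR−mL=57/32 → turn +1·90°
n=2: pose=(-4,-6,W); sL=120/193, sR=120/113; mL=-29940/21809, mR=-1980/21809; mL+mR=-31920/21809 → advance -1; mR−mL=27960/21809 → turn +1·90°
n=3: pose=(-3,-6,S); sL=12/13, sR=12/17; mL=-258/221, mR=-126/221; mL+mR=-384/221 → advance -1; mR−mL=132/221 → turn +1·90°
n=4: pose=(-3,-5,E); sL=24/13, sR=120/137; mL=-3204/1781, mR=-2508/1781; mL+mR=-5712/1781 → advance -1; mR−mL=696/1781 → turn +1·90°
n=5: pose=(-4,-5,N); sL=15/16, sR=3/2; mL=-63/32, mR=-3/16; mL+mR=-69/32 → advance -1; mR−mL=57/32 → turn +1·90°

0 24/13 120/137 -3204/1781 -2508/1781 -3 -5 E
1 15/16 3/2 -63/32 -3/16 -4 -5 N
2 120/193 120/113 -29940/21809 -1980/21809 -4 -6 W
3 12/13 12/17 -258/221 -126/221 -3 -6 S
4 24/13 120/137 -3204/1781 -2508/1781 -3 -5 E
5 15/16 3/2 -63/32 -3/16 -4 -5 N
final -4 -6 W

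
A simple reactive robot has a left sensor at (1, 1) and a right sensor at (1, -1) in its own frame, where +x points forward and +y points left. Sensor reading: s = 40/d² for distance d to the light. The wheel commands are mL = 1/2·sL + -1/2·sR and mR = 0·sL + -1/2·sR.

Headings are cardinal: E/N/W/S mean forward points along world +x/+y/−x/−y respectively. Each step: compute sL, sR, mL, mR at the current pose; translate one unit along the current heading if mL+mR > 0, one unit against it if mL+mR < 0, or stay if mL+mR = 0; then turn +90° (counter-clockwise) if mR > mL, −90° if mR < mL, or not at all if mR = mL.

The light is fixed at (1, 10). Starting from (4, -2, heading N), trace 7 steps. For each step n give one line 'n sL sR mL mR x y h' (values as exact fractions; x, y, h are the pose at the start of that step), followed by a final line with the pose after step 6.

n=0: pose=(4,-2,N); sL=8/25, sR=40/137; mL=48/3425, mR=-20/137; mL+mR=-452/3425 → advance -1; mR−mL=-4/25 → turn -1·90°
n=1: pose=(4,-3,E); sL=1/4, sR=10/53; mL=13/424, mR=-5/53; mL+mR=-27/424 → advance -1; mR−mL=-1/8 → turn -1·90°
n=2: pose=(3,-3,S); sL=8/41, sR=40/197; mL=-32/8077, mR=-20/197; mL+mR=-852/8077 → advance -1; mR−mL=-4/41 → turn -1·90°
n=3: pose=(3,-2,W); sL=4/17, sR=20/61; mL=-48/1037, mR=-10/61; mL+mR=-218/1037 → advance -1; mR−mL=-2/17 → turn -1·90°
n=4: pose=(4,-2,N); sL=8/25, sR=40/137; mL=48/3425, mR=-20/137; mL+mR=-452/3425 → advance -1; mR−mL=-4/25 → turn -1·90°
n=5: pose=(4,-3,E); sL=1/4, sR=10/53; mL=13/424, mR=-5/53; mL+mR=-27/424 → advance -1; mR−mL=-1/8 → turn -1·90°
n=6: pose=(3,-3,S); sL=8/41, sR=40/197; mL=-32/8077, mR=-20/197; mL+mR=-852/8077 → advance -1; mR−mL=-4/41 → turn -1·90°

0 8/25 40/137 48/3425 -20/137 4 -2 N
1 1/4 10/53 13/424 -5/53 4 -3 E
2 8/41 40/197 -32/8077 -20/197 3 -3 S
3 4/17 20/61 -48/1037 -10/61 3 -2 W
4 8/25 40/137 48/3425 -20/137 4 -2 N
5 1/4 10/53 13/424 -5/53 4 -3 E
6 8/41 40/197 -32/8077 -20/197 3 -3 S
final 3 -2 W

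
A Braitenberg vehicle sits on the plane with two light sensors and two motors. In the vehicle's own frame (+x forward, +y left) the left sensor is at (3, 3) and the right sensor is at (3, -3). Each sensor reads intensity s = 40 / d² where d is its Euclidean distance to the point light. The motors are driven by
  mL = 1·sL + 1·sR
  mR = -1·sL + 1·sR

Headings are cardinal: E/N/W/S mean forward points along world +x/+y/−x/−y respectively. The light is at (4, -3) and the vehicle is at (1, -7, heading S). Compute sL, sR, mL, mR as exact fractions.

left sensor world pos  = (4, -10); dL² = 49
right sensor world pos = (-2, -10); dR² = 85
sL = 40/49 = 40/49
sR = 40/85 = 8/17
mL = 1·sL + 1·sR = 1072/833
mR = -1·sL + 1·sR = -288/833

40/49 8/17 1072/833 -288/833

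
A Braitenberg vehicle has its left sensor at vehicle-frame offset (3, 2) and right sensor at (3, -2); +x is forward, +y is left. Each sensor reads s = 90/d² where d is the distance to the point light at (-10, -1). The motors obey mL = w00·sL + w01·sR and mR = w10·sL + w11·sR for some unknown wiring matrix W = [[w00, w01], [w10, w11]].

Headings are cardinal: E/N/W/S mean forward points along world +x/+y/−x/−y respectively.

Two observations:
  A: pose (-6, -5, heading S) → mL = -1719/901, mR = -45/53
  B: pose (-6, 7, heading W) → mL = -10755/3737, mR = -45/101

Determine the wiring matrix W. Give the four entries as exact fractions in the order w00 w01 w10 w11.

obs A: pose=(-6,-5,S) → sL=18/17, sR=90/53, mL=-1719/901, mR=-45/53
obs B: pose=(-6,7,W) → sL=90/37, sR=90/101, mL=-10755/3737, mR=-45/101
sensor matrix S = [[18/17, 90/53], [90/37, 90/101]]; det S = -10730880/3367037
solve [mL_A; mL_B] = S·[w00; w01] and [mR_A; mR_B] = S·[w10; w11]:
  w00 = -1, w01 = -1/2, w10 = 0, w11 = -1/2

-1 -1/2 0 -1/2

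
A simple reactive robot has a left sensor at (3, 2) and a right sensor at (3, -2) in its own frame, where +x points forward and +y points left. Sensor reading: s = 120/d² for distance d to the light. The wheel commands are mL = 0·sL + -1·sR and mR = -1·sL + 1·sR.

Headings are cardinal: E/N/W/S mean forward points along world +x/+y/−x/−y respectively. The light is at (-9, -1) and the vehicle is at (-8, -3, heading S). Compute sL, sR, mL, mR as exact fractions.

60/17 60/13 -60/13 240/221

left sensor world pos  = (-6, -6); dL² = 34
right sensor world pos = (-10, -6); dR² = 26
sL = 120/34 = 60/17
sR = 120/26 = 60/13
mL = 0·sL + -1·sR = -60/13
mR = -1·sL + 1·sR = 240/221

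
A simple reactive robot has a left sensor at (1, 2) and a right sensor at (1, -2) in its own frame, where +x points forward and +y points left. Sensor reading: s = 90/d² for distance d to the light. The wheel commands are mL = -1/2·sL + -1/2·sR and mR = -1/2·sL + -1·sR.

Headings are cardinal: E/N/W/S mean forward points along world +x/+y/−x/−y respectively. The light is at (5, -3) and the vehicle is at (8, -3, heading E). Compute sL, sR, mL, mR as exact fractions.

left sensor world pos  = (9, -1); dL² = 20
right sensor world pos = (9, -5); dR² = 20
sL = 90/20 = 9/2
sR = 90/20 = 9/2
mL = -1/2·sL + -1/2·sR = -9/2
mR = -1/2·sL + -1·sR = -27/4

9/2 9/2 -9/2 -27/4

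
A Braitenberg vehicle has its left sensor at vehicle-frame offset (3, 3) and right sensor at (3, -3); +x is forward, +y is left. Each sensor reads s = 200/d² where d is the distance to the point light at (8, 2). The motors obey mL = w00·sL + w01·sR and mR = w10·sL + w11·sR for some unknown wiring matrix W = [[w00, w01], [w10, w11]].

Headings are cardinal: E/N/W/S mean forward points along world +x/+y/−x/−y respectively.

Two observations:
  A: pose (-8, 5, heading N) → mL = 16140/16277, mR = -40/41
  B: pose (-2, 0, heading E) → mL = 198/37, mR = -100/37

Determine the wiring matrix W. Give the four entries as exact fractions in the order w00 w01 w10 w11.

obs A: pose=(-8,5,N) → sL=200/397, sR=40/41, mL=16140/16277, mR=-40/41
obs B: pose=(-2,0,E) → sL=4, sR=100/37, mL=198/37, mR=-100/37
sensor matrix S = [[200/397, 40/41], [4, 100/37]]; det S = -1530240/602249
solve [mL_A; mL_B] = S·[w00; w01] and [mR_A; mR_B] = S·[w10; w11]:
  w00 = 1, w01 = 1/2, w10 = 0, w11 = -1

1 1/2 0 -1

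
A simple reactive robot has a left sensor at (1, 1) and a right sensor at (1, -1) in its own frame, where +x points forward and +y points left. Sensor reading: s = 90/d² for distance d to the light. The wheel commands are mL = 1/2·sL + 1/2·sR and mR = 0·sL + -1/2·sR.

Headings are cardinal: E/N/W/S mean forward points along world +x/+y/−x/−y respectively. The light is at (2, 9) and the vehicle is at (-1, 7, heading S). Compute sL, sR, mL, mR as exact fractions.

left sensor world pos  = (0, 6); dL² = 13
right sensor world pos = (-2, 6); dR² = 25
sL = 90/13 = 90/13
sR = 90/25 = 18/5
mL = 1/2·sL + 1/2·sR = 342/65
mR = 0·sL + -1/2·sR = -9/5

90/13 18/5 342/65 -9/5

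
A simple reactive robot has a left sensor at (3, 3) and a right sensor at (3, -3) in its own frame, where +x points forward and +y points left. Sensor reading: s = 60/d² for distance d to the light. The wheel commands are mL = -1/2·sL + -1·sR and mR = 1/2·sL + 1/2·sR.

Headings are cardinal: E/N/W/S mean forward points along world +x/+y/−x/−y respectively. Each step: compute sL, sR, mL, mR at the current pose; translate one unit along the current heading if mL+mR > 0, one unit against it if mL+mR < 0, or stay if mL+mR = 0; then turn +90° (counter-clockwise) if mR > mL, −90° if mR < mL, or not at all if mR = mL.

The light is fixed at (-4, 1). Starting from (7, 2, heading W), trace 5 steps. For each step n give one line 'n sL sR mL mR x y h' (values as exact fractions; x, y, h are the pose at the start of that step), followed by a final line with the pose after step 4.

n=0: pose=(7,2,W); sL=15/17, sR=3/4; mL=-81/68, mR=111/136; mL+mR=-3/8 → advance -1; mR−mL=273/136 → turn +1·90°
n=1: pose=(8,2,S); sL=60/229, sR=12/17; mL=-3258/3893, mR=1884/3893; mL+mR=-6/17 → advance -1; mR−mL=5142/3893 → turn +1·90°
n=2: pose=(8,3,E); sL=6/25, sR=30/113; mL=-1089/2825, mR=714/2825; mL+mR=-15/113 → advance -1; mR−mL=1803/2825 → turn +1·90°
n=3: pose=(7,3,N); sL=60/89, sR=60/221; mL=-11970/19669, mR=9300/19669; mL+mR=-30/221 → advance -1; mR−mL=21270/19669 → turn +1·90°
n=4: pose=(7,2,W); sL=15/17, sR=3/4; mL=-81/68, mR=111/136; mL+mR=-3/8 → advance -1; mR−mL=273/136 → turn +1·90°

0 15/17 3/4 -81/68 111/136 7 2 W
1 60/229 12/17 -3258/3893 1884/3893 8 2 S
2 6/25 30/113 -1089/2825 714/2825 8 3 E
3 60/89 60/221 -11970/19669 9300/19669 7 3 N
4 15/17 3/4 -81/68 111/136 7 2 W
final 8 2 S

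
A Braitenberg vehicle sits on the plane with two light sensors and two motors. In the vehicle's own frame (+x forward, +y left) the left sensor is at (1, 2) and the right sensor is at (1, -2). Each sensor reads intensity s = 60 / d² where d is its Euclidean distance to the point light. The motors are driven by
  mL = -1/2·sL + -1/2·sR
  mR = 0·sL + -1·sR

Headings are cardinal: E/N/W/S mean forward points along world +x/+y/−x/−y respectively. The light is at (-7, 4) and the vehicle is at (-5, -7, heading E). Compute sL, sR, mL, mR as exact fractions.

left sensor world pos  = (-4, -5); dL² = 90
right sensor world pos = (-4, -9); dR² = 178
sL = 60/90 = 2/3
sR = 60/178 = 30/89
mL = -1/2·sL + -1/2·sR = -134/267
mR = 0·sL + -1·sR = -30/89

2/3 30/89 -134/267 -30/89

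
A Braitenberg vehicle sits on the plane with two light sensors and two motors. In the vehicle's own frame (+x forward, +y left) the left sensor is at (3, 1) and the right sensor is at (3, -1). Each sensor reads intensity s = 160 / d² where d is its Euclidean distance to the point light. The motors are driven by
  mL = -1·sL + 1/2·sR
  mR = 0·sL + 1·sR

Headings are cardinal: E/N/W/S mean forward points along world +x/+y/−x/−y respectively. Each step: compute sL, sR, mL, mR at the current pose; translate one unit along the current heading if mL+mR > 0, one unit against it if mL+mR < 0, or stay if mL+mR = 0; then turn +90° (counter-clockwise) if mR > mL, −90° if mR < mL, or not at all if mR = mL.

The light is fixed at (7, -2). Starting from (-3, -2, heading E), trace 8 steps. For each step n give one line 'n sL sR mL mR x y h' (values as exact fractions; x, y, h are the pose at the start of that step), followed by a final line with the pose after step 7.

0 16/5 16/5 -8/5 16/5 -3 -2 E
1 160/109 160/73 -2960/7957 160/73 -2 -2 N
2 10/9 40/37 -190/333 40/37 -2 -1 W
3 32/17 32/25 -528/425 32/25 -3 -1 S
4 16/5 16/5 -8/5 16/5 -3 -2 E
5 160/109 160/73 -2960/7957 160/73 -2 -2 N
6 10/9 40/37 -190/333 40/37 -2 -1 W
7 32/17 32/25 -528/425 32/25 -3 -1 S
final -3 -2 E

n=0: pose=(-3,-2,E); sL=16/5, sR=16/5; mL=-8/5, mR=16/5; mL+mR=8/5 → advance +1; mR−mL=24/5 → turn +1·90°
n=1: pose=(-2,-2,N); sL=160/109, sR=160/73; mL=-2960/7957, mR=160/73; mL+mR=14480/7957 → advance +1; mR−mL=20400/7957 → turn +1·90°
n=2: pose=(-2,-1,W); sL=10/9, sR=40/37; mL=-190/333, mR=40/37; mL+mR=170/333 → advance +1; mR−mL=550/333 → turn +1·90°
n=3: pose=(-3,-1,S); sL=32/17, sR=32/25; mL=-528/425, mR=32/25; mL+mR=16/425 → advance +1; mR−mL=1072/425 → turn +1·90°
n=4: pose=(-3,-2,E); sL=16/5, sR=16/5; mL=-8/5, mR=16/5; mL+mR=8/5 → advance +1; mR−mL=24/5 → turn +1·90°
n=5: pose=(-2,-2,N); sL=160/109, sR=160/73; mL=-2960/7957, mR=160/73; mL+mR=14480/7957 → advance +1; mR−mL=20400/7957 → turn +1·90°
n=6: pose=(-2,-1,W); sL=10/9, sR=40/37; mL=-190/333, mR=40/37; mL+mR=170/333 → advance +1; mR−mL=550/333 → turn +1·90°
n=7: pose=(-3,-1,S); sL=32/17, sR=32/25; mL=-528/425, mR=32/25; mL+mR=16/425 → advance +1; mR−mL=1072/425 → turn +1·90°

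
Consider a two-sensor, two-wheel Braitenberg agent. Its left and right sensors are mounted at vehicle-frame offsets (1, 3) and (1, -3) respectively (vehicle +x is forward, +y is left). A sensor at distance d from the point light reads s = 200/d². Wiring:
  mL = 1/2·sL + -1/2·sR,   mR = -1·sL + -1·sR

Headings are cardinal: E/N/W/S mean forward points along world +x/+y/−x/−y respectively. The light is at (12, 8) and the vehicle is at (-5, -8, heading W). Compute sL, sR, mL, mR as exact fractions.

left sensor world pos  = (-6, -11); dL² = 685
right sensor world pos = (-6, -5); dR² = 493
sL = 200/685 = 40/137
sR = 200/493 = 200/493
mL = 1/2·sL + -1/2·sR = -3840/67541
mR = -1·sL + -1·sR = -47120/67541

40/137 200/493 -3840/67541 -47120/67541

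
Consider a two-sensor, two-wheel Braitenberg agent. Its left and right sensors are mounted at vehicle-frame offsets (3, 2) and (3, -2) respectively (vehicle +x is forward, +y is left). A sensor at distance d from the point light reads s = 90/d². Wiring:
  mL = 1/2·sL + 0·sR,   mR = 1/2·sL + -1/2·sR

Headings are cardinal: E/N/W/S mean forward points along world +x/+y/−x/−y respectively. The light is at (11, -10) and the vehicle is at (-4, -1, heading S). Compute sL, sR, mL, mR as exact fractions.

18/41 18/65 9/41 216/2665

left sensor world pos  = (-2, -4); dL² = 205
right sensor world pos = (-6, -4); dR² = 325
sL = 90/205 = 18/41
sR = 90/325 = 18/65
mL = 1/2·sL + 0·sR = 9/41
mR = 1/2·sL + -1/2·sR = 216/2665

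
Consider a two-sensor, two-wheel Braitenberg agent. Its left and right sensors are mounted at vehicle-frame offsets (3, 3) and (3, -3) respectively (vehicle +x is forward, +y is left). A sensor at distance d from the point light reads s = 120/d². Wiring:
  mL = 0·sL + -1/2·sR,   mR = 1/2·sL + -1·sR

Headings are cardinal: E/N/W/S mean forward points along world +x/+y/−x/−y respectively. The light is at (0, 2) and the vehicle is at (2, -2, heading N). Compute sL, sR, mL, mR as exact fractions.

60 60/13 -30/13 330/13

left sensor world pos  = (-1, 1); dL² = 2
right sensor world pos = (5, 1); dR² = 26
sL = 120/2 = 60
sR = 120/26 = 60/13
mL = 0·sL + -1/2·sR = -30/13
mR = 1/2·sL + -1·sR = 330/13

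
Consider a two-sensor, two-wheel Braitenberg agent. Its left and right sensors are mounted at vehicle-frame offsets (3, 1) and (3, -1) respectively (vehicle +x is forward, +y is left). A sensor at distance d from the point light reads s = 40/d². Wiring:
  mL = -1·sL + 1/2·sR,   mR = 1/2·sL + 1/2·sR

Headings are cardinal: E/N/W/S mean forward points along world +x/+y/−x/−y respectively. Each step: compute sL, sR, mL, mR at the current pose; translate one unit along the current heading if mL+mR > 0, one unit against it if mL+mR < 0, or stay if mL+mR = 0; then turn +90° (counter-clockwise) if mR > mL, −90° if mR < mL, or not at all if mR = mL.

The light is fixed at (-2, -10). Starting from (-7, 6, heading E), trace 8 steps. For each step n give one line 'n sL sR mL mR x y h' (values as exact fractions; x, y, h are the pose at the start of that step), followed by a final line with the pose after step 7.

0 40/293 40/229 -3300/67097 10440/67097 -7 6 E
1 20/193 4/37 -354/7141 756/7141 -6 6 N
2 8/61 40/373 -1764/22753 2712/22753 -6 7 W
3 10/53 5/29 -315/3074 555/3074 -7 7 S
4 40/293 40/229 -3300/67097 10440/67097 -7 6 E
5 20/193 4/37 -354/7141 756/7141 -6 6 N
6 8/61 40/373 -1764/22753 2712/22753 -6 7 W
7 10/53 5/29 -315/3074 555/3074 -7 7 S
final -7 6 E

n=0: pose=(-7,6,E); sL=40/293, sR=40/229; mL=-3300/67097, mR=10440/67097; mL+mR=7140/67097 → advance +1; mR−mL=60/293 → turn +1·90°
n=1: pose=(-6,6,N); sL=20/193, sR=4/37; mL=-354/7141, mR=756/7141; mL+mR=402/7141 → advance +1; mR−mL=30/193 → turn +1·90°
n=2: pose=(-6,7,W); sL=8/61, sR=40/373; mL=-1764/22753, mR=2712/22753; mL+mR=948/22753 → advance +1; mR−mL=12/61 → turn +1·90°
n=3: pose=(-7,7,S); sL=10/53, sR=5/29; mL=-315/3074, mR=555/3074; mL+mR=120/1537 → advance +1; mR−mL=15/53 → turn +1·90°
n=4: pose=(-7,6,E); sL=40/293, sR=40/229; mL=-3300/67097, mR=10440/67097; mL+mR=7140/67097 → advance +1; mR−mL=60/293 → turn +1·90°
n=5: pose=(-6,6,N); sL=20/193, sR=4/37; mL=-354/7141, mR=756/7141; mL+mR=402/7141 → advance +1; mR−mL=30/193 → turn +1·90°
n=6: pose=(-6,7,W); sL=8/61, sR=40/373; mL=-1764/22753, mR=2712/22753; mL+mR=948/22753 → advance +1; mR−mL=12/61 → turn +1·90°
n=7: pose=(-7,7,S); sL=10/53, sR=5/29; mL=-315/3074, mR=555/3074; mL+mR=120/1537 → advance +1; mR−mL=15/53 → turn +1·90°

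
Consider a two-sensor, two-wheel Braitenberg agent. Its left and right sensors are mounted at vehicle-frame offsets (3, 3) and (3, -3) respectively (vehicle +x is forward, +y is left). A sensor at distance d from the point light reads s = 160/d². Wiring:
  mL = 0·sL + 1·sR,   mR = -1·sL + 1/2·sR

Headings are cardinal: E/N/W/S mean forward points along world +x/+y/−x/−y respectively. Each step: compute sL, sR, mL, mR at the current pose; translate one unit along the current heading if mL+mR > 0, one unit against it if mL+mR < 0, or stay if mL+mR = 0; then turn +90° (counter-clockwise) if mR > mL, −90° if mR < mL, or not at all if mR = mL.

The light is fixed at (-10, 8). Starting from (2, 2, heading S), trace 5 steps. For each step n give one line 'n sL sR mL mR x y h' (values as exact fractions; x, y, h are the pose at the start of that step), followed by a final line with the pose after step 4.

0 80/153 80/81 80/81 -40/1377 2 2 S
1 160/181 160/97 160/97 -1040/17557 2 1 W
2 2 40/53 40/53 -86/53 1 1 N
3 160/221 160/317 160/317 -33040/70057 1 0 E
4 80/173 80/101 80/101 -1160/17473 2 0 S
final 2 -1 W

n=0: pose=(2,2,S); sL=80/153, sR=80/81; mL=80/81, mR=-40/1377; mL+mR=440/459 → advance +1; mR−mL=-1400/1377 → turn -1·90°
n=1: pose=(2,1,W); sL=160/181, sR=160/97; mL=160/97, mR=-1040/17557; mL+mR=27920/17557 → advance +1; mR−mL=-30000/17557 → turn -1·90°
n=2: pose=(1,1,N); sL=2, sR=40/53; mL=40/53, mR=-86/53; mL+mR=-46/53 → advance -1; mR−mL=-126/53 → turn -1·90°
n=3: pose=(1,0,E); sL=160/221, sR=160/317; mL=160/317, mR=-33040/70057; mL+mR=2320/70057 → advance +1; mR−mL=-68400/70057 → turn -1·90°
n=4: pose=(2,0,S); sL=80/173, sR=80/101; mL=80/101, mR=-1160/17473; mL+mR=12680/17473 → advance +1; mR−mL=-15000/17473 → turn -1·90°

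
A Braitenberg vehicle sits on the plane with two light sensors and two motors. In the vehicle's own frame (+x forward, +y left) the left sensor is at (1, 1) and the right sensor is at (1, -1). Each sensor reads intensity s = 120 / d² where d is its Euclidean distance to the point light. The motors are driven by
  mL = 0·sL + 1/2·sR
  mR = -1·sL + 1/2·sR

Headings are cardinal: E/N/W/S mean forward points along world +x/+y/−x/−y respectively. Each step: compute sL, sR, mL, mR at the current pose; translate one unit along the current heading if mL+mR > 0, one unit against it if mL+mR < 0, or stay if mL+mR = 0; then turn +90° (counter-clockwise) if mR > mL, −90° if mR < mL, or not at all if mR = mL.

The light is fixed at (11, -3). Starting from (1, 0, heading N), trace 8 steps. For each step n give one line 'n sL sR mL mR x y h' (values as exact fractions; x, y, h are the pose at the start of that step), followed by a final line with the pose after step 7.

n=0: pose=(1,0,N); sL=120/137, sR=120/97; mL=60/97, mR=-3420/13289; mL+mR=4800/13289 → advance +1; mR−mL=-120/137 → turn -1·90°
n=1: pose=(1,1,E); sL=60/53, sR=4/3; mL=2/3, mR=-74/159; mL+mR=32/159 → advance +1; mR−mL=-60/53 → turn -1·90°
n=2: pose=(2,1,S); sL=120/73, sR=120/109; mL=60/109, mR=-8700/7957; mL+mR=-4320/7957 → advance -1; mR−mL=-120/73 → turn -1·90°
n=3: pose=(2,2,W); sL=30/29, sR=15/17; mL=15/34, mR=-585/986; mL+mR=-75/493 → advance -1; mR−mL=-30/29 → turn -1·90°
n=4: pose=(3,2,N); sL=40/39, sR=24/17; mL=12/17, mR=-212/663; mL+mR=256/663 → advance +1; mR−mL=-40/39 → turn -1·90°
n=5: pose=(3,3,E); sL=60/49, sR=60/37; mL=30/37, mR=-750/1813; mL+mR=720/1813 → advance +1; mR−mL=-60/49 → turn -1·90°
n=6: pose=(4,3,S); sL=120/61, sR=120/89; mL=60/89, mR=-7020/5429; mL+mR=-3360/5429 → advance -1; mR−mL=-120/61 → turn -1·90°
n=7: pose=(4,4,W); sL=6/5, sR=15/16; mL=15/32, mR=-117/160; mL+mR=-21/80 → advance -1; mR−mL=-6/5 → turn -1·90°

0 120/137 120/97 60/97 -3420/13289 1 0 N
1 60/53 4/3 2/3 -74/159 1 1 E
2 120/73 120/109 60/109 -8700/7957 2 1 S
3 30/29 15/17 15/34 -585/986 2 2 W
4 40/39 24/17 12/17 -212/663 3 2 N
5 60/49 60/37 30/37 -750/1813 3 3 E
6 120/61 120/89 60/89 -7020/5429 4 3 S
7 6/5 15/16 15/32 -117/160 4 4 W
final 5 4 N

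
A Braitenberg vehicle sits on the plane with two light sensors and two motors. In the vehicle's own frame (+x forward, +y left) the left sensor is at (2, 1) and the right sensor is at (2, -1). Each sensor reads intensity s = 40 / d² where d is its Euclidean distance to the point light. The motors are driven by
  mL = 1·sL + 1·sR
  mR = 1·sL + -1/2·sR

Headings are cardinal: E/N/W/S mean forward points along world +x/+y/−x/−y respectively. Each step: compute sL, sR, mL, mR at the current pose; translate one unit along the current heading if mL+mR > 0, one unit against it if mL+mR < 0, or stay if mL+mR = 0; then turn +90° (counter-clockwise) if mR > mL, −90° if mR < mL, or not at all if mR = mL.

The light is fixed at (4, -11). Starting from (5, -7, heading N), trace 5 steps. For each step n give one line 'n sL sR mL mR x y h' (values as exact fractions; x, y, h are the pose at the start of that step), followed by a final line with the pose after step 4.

0 10/9 1 19/9 11/18 5 -7 N
1 8/9 8/5 112/45 4/45 5 -6 E
2 20/9 4 56/9 2/9 6 -6 S
3 40/9 8/5 272/45 164/45 6 -7 W
4 10/9 1 19/9 11/18 5 -7 N
final 5 -6 E

n=0: pose=(5,-7,N); sL=10/9, sR=1; mL=19/9, mR=11/18; mL+mR=49/18 → advance +1; mR−mL=-3/2 → turn -1·90°
n=1: pose=(5,-6,E); sL=8/9, sR=8/5; mL=112/45, mR=4/45; mL+mR=116/45 → advance +1; mR−mL=-12/5 → turn -1·90°
n=2: pose=(6,-6,S); sL=20/9, sR=4; mL=56/9, mR=2/9; mL+mR=58/9 → advance +1; mR−mL=-6 → turn -1·90°
n=3: pose=(6,-7,W); sL=40/9, sR=8/5; mL=272/45, mR=164/45; mL+mR=436/45 → advance +1; mR−mL=-12/5 → turn -1·90°
n=4: pose=(5,-7,N); sL=10/9, sR=1; mL=19/9, mR=11/18; mL+mR=49/18 → advance +1; mR−mL=-3/2 → turn -1·90°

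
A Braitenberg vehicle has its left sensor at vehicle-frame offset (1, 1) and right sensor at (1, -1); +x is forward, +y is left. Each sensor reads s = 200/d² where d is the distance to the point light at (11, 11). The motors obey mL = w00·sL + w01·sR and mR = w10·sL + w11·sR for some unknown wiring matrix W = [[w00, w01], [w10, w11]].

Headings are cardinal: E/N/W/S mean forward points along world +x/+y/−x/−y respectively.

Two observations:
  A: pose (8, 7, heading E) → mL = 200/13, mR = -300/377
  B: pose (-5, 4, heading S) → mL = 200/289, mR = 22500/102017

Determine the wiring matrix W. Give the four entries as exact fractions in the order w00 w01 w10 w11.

1 0 -1/2 1

obs A: pose=(8,7,E) → sL=200/13, sR=200/29, mL=200/13, mR=-300/377
obs B: pose=(-5,4,S) → sL=200/289, sR=200/353, mL=200/289, mR=22500/102017
sensor matrix S = [[200/13, 200/29], [200/289, 200/353]]; det S = 151680000/38460409
solve [mL_A; mL_B] = S·[w00; w01] and [mR_A; mR_B] = S·[w10; w11]:
  w00 = 1, w01 = 0, w10 = -1/2, w11 = 1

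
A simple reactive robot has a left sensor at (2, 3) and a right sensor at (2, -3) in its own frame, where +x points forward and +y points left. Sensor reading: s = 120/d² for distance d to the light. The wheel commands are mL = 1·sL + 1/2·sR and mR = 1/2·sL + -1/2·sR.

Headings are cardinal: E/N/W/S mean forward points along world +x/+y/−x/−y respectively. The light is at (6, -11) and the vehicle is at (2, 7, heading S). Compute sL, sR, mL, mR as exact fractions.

120/257 24/61 10404/15677 576/15677

left sensor world pos  = (5, 5); dL² = 257
right sensor world pos = (-1, 5); dR² = 305
sL = 120/257 = 120/257
sR = 120/305 = 24/61
mL = 1·sL + 1/2·sR = 10404/15677
mR = 1/2·sL + -1/2·sR = 576/15677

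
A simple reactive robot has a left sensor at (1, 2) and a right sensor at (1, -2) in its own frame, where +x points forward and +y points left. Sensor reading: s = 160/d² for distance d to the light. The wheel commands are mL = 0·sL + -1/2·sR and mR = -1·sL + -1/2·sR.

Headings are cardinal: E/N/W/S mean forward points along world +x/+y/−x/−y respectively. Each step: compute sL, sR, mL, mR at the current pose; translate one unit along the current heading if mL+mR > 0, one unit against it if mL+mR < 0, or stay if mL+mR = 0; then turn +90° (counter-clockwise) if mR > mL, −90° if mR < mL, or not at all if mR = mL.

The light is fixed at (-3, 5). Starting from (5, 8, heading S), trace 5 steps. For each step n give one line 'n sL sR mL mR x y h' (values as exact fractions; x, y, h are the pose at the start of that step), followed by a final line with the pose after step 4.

0 20/13 4 -2 -46/13 5 8 S
1 160/53 32/17 -16/17 -3568/901 5 9 W
2 80/37 80/73 -40/73 -7320/2701 6 9 N
3 32/25 160/101 -80/101 -5232/2525 6 8 E
4 20/13 4 -2 -46/13 5 8 S
final 5 9 W

n=0: pose=(5,8,S); sL=20/13, sR=4; mL=-2, mR=-46/13; mL+mR=-72/13 → advance -1; mR−mL=-20/13 → turn -1·90°
n=1: pose=(5,9,W); sL=160/53, sR=32/17; mL=-16/17, mR=-3568/901; mL+mR=-4416/901 → advance -1; mR−mL=-160/53 → turn -1·90°
n=2: pose=(6,9,N); sL=80/37, sR=80/73; mL=-40/73, mR=-7320/2701; mL+mR=-8800/2701 → advance -1; mR−mL=-80/37 → turn -1·90°
n=3: pose=(6,8,E); sL=32/25, sR=160/101; mL=-80/101, mR=-5232/2525; mL+mR=-7232/2525 → advance -1; mR−mL=-32/25 → turn -1·90°
n=4: pose=(5,8,S); sL=20/13, sR=4; mL=-2, mR=-46/13; mL+mR=-72/13 → advance -1; mR−mL=-20/13 → turn -1·90°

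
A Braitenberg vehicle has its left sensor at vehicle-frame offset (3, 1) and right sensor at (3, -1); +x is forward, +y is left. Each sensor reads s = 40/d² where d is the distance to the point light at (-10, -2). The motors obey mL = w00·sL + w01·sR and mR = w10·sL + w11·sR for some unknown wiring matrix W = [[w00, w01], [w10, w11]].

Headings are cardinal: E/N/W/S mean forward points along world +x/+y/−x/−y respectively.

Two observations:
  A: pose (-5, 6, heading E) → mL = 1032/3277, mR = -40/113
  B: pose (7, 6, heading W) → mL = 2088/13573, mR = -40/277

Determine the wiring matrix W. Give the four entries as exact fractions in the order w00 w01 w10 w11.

1/2 1/2 0 -1

obs A: pose=(-5,6,E) → sL=8/29, sR=40/113, mL=1032/3277, mR=-40/113
obs B: pose=(7,6,W) → sL=8/49, sR=40/277, mL=2088/13573, mR=-40/277
sensor matrix S = [[8/29, 40/113], [8/49, 40/277]]; det S = -798720/44478721
solve [mL_A; mL_B] = S·[w00; w01] and [mR_A; mR_B] = S·[w10; w11]:
  w00 = 1/2, w01 = 1/2, w10 = 0, w11 = -1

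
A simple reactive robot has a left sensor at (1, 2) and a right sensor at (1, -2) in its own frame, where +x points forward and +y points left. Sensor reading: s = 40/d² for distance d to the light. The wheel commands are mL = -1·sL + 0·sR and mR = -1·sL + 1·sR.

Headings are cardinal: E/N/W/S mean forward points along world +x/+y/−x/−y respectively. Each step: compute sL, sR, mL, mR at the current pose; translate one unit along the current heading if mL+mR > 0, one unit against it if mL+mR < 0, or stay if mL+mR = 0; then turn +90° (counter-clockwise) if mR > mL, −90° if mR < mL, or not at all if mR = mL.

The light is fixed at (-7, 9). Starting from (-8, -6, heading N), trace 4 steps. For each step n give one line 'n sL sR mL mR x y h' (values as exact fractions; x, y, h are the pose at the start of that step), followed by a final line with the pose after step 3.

n=0: pose=(-8,-6,N); sL=8/41, sR=40/197; mL=-8/41, mR=64/8077; mL+mR=-1512/8077 → advance -1; mR−mL=40/197 → turn +1·90°
n=1: pose=(-8,-7,W); sL=5/41, sR=1/5; mL=-5/41, mR=16/205; mL+mR=-9/205 → advance -1; mR−mL=1/5 → turn +1·90°
n=2: pose=(-7,-7,S); sL=40/293, sR=40/293; mL=-40/293, mR=0; mL+mR=-40/293 → advance -1; mR−mL=40/293 → turn +1·90°
n=3: pose=(-7,-6,E); sL=4/17, sR=4/29; mL=-4/17, mR=-48/493; mL+mR=-164/493 → advance -1; mR−mL=4/29 → turn +1·90°

0 8/41 40/197 -8/41 64/8077 -8 -6 N
1 5/41 1/5 -5/41 16/205 -8 -7 W
2 40/293 40/293 -40/293 0 -7 -7 S
3 4/17 4/29 -4/17 -48/493 -7 -6 E
final -8 -6 N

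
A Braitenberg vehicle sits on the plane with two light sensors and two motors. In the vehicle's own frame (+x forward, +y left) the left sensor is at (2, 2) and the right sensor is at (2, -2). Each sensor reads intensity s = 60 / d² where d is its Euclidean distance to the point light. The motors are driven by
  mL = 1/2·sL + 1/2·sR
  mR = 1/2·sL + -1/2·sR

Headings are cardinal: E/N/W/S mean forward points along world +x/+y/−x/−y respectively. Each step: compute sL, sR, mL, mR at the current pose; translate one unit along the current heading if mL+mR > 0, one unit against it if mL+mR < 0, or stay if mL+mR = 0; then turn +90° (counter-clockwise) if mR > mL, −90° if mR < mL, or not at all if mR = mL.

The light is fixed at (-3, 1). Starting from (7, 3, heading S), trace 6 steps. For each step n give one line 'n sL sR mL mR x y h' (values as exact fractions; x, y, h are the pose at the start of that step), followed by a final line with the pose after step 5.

0 5/12 15/16 65/96 -25/96 7 3 S
1 12/13 60/73 828/949 48/949 7 2 W
2 30/29 6/13 282/377 108/377 6 2 N
3 60/137 60/121 7740/16577 -480/16577 6 3 E
4 5/12 15/16 65/96 -25/96 7 3 S
5 12/13 60/73 828/949 48/949 7 2 W
final 6 2 N

n=0: pose=(7,3,S); sL=5/12, sR=15/16; mL=65/96, mR=-25/96; mL+mR=5/12 → advance +1; mR−mL=-15/16 → turn -1·90°
n=1: pose=(7,2,W); sL=12/13, sR=60/73; mL=828/949, mR=48/949; mL+mR=12/13 → advance +1; mR−mL=-60/73 → turn -1·90°
n=2: pose=(6,2,N); sL=30/29, sR=6/13; mL=282/377, mR=108/377; mL+mR=30/29 → advance +1; mR−mL=-6/13 → turn -1·90°
n=3: pose=(6,3,E); sL=60/137, sR=60/121; mL=7740/16577, mR=-480/16577; mL+mR=60/137 → advance +1; mR−mL=-60/121 → turn -1·90°
n=4: pose=(7,3,S); sL=5/12, sR=15/16; mL=65/96, mR=-25/96; mL+mR=5/12 → advance +1; mR−mL=-15/16 → turn -1·90°
n=5: pose=(7,2,W); sL=12/13, sR=60/73; mL=828/949, mR=48/949; mL+mR=12/13 → advance +1; mR−mL=-60/73 → turn -1·90°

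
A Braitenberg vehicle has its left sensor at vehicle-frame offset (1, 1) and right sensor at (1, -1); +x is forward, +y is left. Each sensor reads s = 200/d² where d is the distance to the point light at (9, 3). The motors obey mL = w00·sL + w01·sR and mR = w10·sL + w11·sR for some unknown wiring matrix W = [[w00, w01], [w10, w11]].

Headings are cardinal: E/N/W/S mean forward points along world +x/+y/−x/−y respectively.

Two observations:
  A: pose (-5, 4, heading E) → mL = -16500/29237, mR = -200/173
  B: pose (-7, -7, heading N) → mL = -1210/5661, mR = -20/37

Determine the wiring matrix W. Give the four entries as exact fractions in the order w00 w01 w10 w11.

obs A: pose=(-5,4,E) → sL=200/173, sR=200/169, mL=-16500/29237, mR=-200/173
obs B: pose=(-7,-7,N) → sL=20/37, sR=100/153, mL=-1210/5661, mR=-20/37
sensor matrix S = [[200/173, 200/169], [20/37, 100/153]]; det S = 19184000/165510657
solve [mL_A; mL_B] = S·[w00; w01] and [mR_A; mR_B] = S·[w10; w11]:
  w00 = -1, w01 = 1/2, w10 = -1, w11 = 0

-1 1/2 -1 0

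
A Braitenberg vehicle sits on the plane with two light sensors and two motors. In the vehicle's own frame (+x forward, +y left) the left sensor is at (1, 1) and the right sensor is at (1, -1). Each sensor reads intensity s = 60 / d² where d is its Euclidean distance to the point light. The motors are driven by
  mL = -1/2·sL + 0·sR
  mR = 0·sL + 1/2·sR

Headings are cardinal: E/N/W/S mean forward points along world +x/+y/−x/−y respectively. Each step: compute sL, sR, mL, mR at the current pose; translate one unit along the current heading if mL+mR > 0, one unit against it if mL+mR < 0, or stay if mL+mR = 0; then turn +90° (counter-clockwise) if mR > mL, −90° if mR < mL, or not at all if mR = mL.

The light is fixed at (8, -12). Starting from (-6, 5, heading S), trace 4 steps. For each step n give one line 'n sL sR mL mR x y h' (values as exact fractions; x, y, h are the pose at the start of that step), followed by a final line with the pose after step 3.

n=0: pose=(-6,5,S); sL=12/85, sR=60/481; mL=-6/85, mR=30/481; mL+mR=-336/40885 → advance -1; mR−mL=5436/40885 → turn +1·90°
n=1: pose=(-6,6,E); sL=6/53, sR=30/229; mL=-3/53, mR=15/229; mL+mR=108/12137 → advance +1; mR−mL=1482/12137 → turn +1·90°
n=2: pose=(-5,6,N); sL=60/557, sR=12/101; mL=-30/557, mR=6/101; mL+mR=312/56257 → advance +1; mR−mL=6372/56257 → turn +1·90°
n=3: pose=(-5,7,W); sL=3/26, sR=15/149; mL=-3/52, mR=15/298; mL+mR=-57/7748 → advance -1; mR−mL=837/7748 → turn +1·90°

0 12/85 60/481 -6/85 30/481 -6 5 S
1 6/53 30/229 -3/53 15/229 -6 6 E
2 60/557 12/101 -30/557 6/101 -5 6 N
3 3/26 15/149 -3/52 15/298 -5 7 W
final -4 7 S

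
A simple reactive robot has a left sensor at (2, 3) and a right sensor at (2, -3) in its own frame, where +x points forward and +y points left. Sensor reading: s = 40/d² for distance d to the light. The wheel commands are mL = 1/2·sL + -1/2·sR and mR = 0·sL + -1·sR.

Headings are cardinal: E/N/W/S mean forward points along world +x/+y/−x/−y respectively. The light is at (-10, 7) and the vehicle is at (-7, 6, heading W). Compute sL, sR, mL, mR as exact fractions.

left sensor world pos  = (-9, 3); dL² = 17
right sensor world pos = (-9, 9); dR² = 5
sL = 40/17 = 40/17
sR = 40/5 = 8
mL = 1/2·sL + -1/2·sR = -48/17
mR = 0·sL + -1·sR = -8

40/17 8 -48/17 -8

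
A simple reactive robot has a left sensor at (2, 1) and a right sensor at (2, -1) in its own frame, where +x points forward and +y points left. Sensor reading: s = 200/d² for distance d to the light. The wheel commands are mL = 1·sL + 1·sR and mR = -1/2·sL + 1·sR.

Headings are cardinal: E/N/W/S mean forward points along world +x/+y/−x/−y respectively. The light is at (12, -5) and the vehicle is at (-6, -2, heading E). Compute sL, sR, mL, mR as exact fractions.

left sensor world pos  = (-4, -1); dL² = 272
right sensor world pos = (-4, -3); dR² = 260
sL = 200/272 = 25/34
sR = 200/260 = 10/13
mL = 1·sL + 1·sR = 665/442
mR = -1/2·sL + 1·sR = 355/884

25/34 10/13 665/442 355/884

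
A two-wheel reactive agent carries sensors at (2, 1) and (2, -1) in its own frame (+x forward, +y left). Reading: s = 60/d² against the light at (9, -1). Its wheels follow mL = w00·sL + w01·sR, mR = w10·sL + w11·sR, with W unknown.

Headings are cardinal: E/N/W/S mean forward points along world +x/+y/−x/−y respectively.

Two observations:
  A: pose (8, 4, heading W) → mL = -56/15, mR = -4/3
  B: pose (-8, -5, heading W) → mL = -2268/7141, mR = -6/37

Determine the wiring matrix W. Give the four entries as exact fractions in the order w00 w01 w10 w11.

obs A: pose=(8,4,W) → sL=12/5, sR=4/3, mL=-56/15, mR=-4/3
obs B: pose=(-8,-5,W) → sL=30/193, sR=6/37, mL=-2268/7141, mR=-6/37
sensor matrix S = [[12/5, 4/3], [30/193, 6/37]]; det S = 6496/35705
solve [mL_A; mL_B] = S·[w00; w01] and [mR_A; mR_B] = S·[w10; w11]:
  w00 = -1, w01 = -1, w10 = 0, w11 = -1

-1 -1 0 -1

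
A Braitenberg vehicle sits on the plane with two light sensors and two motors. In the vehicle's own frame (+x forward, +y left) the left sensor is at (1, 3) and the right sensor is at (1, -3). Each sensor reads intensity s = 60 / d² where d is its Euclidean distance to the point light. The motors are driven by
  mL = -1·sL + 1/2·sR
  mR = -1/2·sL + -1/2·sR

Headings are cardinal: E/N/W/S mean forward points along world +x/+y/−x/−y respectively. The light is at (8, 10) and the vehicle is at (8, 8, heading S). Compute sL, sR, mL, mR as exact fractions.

left sensor world pos  = (11, 7); dL² = 18
right sensor world pos = (5, 7); dR² = 18
sL = 60/18 = 10/3
sR = 60/18 = 10/3
mL = -1·sL + 1/2·sR = -5/3
mR = -1/2·sL + -1/2·sR = -10/3

10/3 10/3 -5/3 -10/3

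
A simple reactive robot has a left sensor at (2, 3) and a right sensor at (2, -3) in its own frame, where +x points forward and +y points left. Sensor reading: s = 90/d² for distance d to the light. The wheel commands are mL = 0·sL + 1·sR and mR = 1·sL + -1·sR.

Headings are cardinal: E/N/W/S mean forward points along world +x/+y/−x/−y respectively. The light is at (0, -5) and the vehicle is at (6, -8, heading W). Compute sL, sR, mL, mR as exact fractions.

left sensor world pos  = (4, -11); dL² = 52
right sensor world pos = (4, -5); dR² = 16
sL = 90/52 = 45/26
sR = 90/16 = 45/8
mL = 0·sL + 1·sR = 45/8
mR = 1·sL + -1·sR = -405/104

45/26 45/8 45/8 -405/104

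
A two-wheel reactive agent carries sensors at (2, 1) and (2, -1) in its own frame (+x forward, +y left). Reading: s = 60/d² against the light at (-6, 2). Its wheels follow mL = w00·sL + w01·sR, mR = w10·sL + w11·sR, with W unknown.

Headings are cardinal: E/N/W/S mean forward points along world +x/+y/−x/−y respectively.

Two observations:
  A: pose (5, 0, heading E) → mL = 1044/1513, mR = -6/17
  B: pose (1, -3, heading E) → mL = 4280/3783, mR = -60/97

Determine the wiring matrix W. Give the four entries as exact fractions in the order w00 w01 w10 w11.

1 1 -1 0

obs A: pose=(5,0,E) → sL=6/17, sR=30/89, mL=1044/1513, mR=-6/17
obs B: pose=(1,-3,E) → sL=60/97, sR=20/39, mL=4280/3783, mR=-60/97
sensor matrix S = [[6/17, 30/89], [60/97, 20/39]]; det S = -52480/1907893
solve [mL_A; mL_B] = S·[w00; w01] and [mR_A; mR_B] = S·[w10; w11]:
  w00 = 1, w01 = 1, w10 = -1, w11 = 0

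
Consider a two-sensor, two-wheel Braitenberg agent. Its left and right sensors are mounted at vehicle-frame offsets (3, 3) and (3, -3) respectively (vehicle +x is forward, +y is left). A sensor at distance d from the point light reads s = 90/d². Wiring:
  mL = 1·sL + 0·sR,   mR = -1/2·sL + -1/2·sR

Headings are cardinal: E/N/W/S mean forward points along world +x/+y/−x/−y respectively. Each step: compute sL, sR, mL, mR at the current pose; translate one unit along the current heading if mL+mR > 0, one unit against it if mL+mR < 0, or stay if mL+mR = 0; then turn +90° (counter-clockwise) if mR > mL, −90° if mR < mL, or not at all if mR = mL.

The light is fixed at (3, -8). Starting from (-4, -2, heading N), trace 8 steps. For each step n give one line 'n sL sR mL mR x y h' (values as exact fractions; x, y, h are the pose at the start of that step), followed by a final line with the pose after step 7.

0 90/181 90/97 90/181 -12510/17557 -4 -2 N
1 9/8 9/2 9/8 -45/16 -4 -3 E
2 90/29 18/25 90/29 -1386/725 -5 -3 S
3 45/61 9/17 45/61 -657/1037 -5 -4 W
4 90/193 18/17 90/193 -2502/3281 -6 -4 N
5 5/4 5/2 5/4 -15/8 -6 -5 E
6 90/49 90/169 90/49 -9810/8281 -7 -5 S
7 9/17 45/97 9/17 -819/1649 -7 -6 W
final -8 -6 N

n=0: pose=(-4,-2,N); sL=90/181, sR=90/97; mL=90/181, mR=-12510/17557; mL+mR=-3780/17557 → advance -1; mR−mL=-21240/17557 → turn -1·90°
n=1: pose=(-4,-3,E); sL=9/8, sR=9/2; mL=9/8, mR=-45/16; mL+mR=-27/16 → advance -1; mR−mL=-63/16 → turn -1·90°
n=2: pose=(-5,-3,S); sL=90/29, sR=18/25; mL=90/29, mR=-1386/725; mL+mR=864/725 → advance +1; mR−mL=-3636/725 → turn -1·90°
n=3: pose=(-5,-4,W); sL=45/61, sR=9/17; mL=45/61, mR=-657/1037; mL+mR=108/1037 → advance +1; mR−mL=-1422/1037 → turn -1·90°
n=4: pose=(-6,-4,N); sL=90/193, sR=18/17; mL=90/193, mR=-2502/3281; mL+mR=-972/3281 → advance -1; mR−mL=-4032/3281 → turn -1·90°
n=5: pose=(-6,-5,E); sL=5/4, sR=5/2; mL=5/4, mR=-15/8; mL+mR=-5/8 → advance -1; mR−mL=-25/8 → turn -1·90°
n=6: pose=(-7,-5,S); sL=90/49, sR=90/169; mL=90/49, mR=-9810/8281; mL+mR=5400/8281 → advance +1; mR−mL=-25020/8281 → turn -1·90°
n=7: pose=(-7,-6,W); sL=9/17, sR=45/97; mL=9/17, mR=-819/1649; mL+mR=54/1649 → advance +1; mR−mL=-1692/1649 → turn -1·90°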